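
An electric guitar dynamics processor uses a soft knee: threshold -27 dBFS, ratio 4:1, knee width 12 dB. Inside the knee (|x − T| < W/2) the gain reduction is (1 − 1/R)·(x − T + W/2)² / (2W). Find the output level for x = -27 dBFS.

x − T + W/2 = -27 − (-27) + 6 = 6.
GR = (1 − 1/4) × 6² / 24 = 0.75 × 36 / 24 = 1.125 dB.
Output = -27 − 1.125 = -28.125 dBFS.

-28.125 dBFS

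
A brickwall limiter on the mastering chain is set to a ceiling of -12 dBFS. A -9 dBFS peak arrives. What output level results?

-12 dBFS

A brickwall limiter is an ∞:1 compressor: any input above the ceiling is clamped to -12 dBFS.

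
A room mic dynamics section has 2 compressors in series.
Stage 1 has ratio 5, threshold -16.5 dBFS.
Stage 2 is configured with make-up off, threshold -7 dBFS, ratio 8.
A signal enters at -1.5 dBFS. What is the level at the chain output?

-13.5 dBFS

Stage 1: overshoot 15 dB → 15/5 = 3 dB → -13.5 dBFS.
Stage 2: -13.5 dBFS is at or below the -7 dBFS threshold — no compression; output -13.5 dBFS.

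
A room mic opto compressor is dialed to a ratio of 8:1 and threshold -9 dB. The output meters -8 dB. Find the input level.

That's 1 dB above the -9 dB threshold.
Before 8:1 compression the overshoot was 1 × 8 = 8 dB, so input = -9 + 8 = -1 dB.

-1 dB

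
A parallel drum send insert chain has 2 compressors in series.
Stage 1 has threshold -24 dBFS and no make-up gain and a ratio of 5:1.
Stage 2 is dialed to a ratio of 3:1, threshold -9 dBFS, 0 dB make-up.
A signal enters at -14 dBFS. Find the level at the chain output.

Stage 1: 10 dB above -24 dBFS, reduced 5:1 to 2 dB above → -22 dBFS.
Stage 2: -22 dBFS ≤ -9 dBFS, so stage 2 doesn't engage; output -22 dBFS.

-22 dBFS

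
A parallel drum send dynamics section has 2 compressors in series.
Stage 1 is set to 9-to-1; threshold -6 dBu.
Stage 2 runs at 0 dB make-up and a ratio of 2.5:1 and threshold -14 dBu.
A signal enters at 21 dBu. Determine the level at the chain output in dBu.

-9.6 dBu

Stage 1: 27 dB above -6 dBu, reduced 9:1 to 3 dB above → -3 dBu.
Stage 2: 11 dB above -14 dBu, reduced 2.5:1 to 4.4 dB above → -9.6 dBu.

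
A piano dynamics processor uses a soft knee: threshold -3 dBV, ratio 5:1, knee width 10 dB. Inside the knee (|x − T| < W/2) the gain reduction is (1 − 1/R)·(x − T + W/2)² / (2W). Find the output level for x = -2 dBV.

-3.44 dBV

x − T + W/2 = -2 − (-3) + 5 = 6.
GR = (1 − 1/5) × 6² / 20 = 0.8 × 36 / 20 = 1.44 dB.
Output = -2 − 1.44 = -3.44 dBV.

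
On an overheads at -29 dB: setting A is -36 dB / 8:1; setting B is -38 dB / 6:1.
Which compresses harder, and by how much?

B, by 1.375 dB

A: GR = 7 − 7/8 = 6.125 dB.
B: GR = 9 − 9/6 = 7.5 dB.
Difference: 1.375 dB in favour of B.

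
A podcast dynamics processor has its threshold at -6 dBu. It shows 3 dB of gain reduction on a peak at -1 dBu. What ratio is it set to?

Input overshoot = -1 − (-6) = 5 dB.
Output overshoot = 5 − 3 = 2 dB.
Ratio = input overshoot / output overshoot = 5 / 2 = 2.5.

2.5:1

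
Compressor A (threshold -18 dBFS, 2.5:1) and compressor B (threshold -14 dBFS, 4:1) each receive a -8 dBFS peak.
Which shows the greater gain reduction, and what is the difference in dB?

A: 10 dB over, compressed to 4 dB over, so 6 dB of GR.
B: 6 dB over, compressed to 1.5 dB over, so 4.5 dB of GR.
A reduces 1.5 dB more.

A, by 1.5 dB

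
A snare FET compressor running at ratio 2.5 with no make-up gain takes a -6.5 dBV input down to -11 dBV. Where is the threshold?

-14 dBV

Input is 7.5 dB above T (since output overshoot × R = input overshoot: (-11 − T)·2.5 = -6.5 − T gives T = -14 dBV).
Check: -14 + (-6.5 − (-14))/2.5 = -14 + 3 = -11 dBV. ✓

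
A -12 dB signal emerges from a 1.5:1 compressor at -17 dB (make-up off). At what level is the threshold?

Input is 15 dB above T (since output overshoot × R = input overshoot: (-17 − T)·1.5 = -12 − T gives T = -27 dB).
Check: -27 + (-12 − (-27))/1.5 = -27 + 10 = -17 dB. ✓

-27 dB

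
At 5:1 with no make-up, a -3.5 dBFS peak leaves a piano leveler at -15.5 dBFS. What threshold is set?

Let T be the threshold. Output overshoot = (input overshoot)/R, so -15.5 − T = (-3.5 − T)/5.
5·(-15.5 − T) = -3.5 − T → 4·T = -77.5 − (-3.5) = -74.
T = -74/4 = -18.5 dBFS.

-18.5 dBFS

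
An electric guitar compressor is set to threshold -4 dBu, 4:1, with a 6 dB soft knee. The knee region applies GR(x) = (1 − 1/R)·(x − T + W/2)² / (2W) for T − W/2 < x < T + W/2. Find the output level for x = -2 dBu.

x − T + W/2 = -2 − (-4) + 3 = 5.
GR = (1 − 1/4) × 5² / 12 = 0.75 × 25 / 12 = 1.5625 dB.
Output = -2 − 1.5625 = -3.5625 dBu.

-3.5625 dBu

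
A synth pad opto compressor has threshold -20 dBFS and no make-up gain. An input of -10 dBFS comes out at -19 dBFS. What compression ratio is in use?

Input overshoot = -10 − (-20) = 10 dB; output overshoot = -19 − (-20) = 1 dB.
Ratio = 10 / 1 = 10.

10:1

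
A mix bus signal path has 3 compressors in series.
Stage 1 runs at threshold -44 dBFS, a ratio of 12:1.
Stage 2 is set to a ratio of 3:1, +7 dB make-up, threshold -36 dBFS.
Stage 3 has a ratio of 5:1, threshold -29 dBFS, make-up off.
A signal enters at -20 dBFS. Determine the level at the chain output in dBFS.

-35 dBFS

Stage 1: 24 dB above -44 dBFS, reduced 12:1 to 2 dB above → -42 dBFS.
Stage 2: below threshold (-42 ≤ -36); passes unchanged; make-up brings it to -35 dBFS.
Stage 3: -35 dBFS ≤ -29 dBFS, so stage 3 doesn't engage; output -35 dBFS.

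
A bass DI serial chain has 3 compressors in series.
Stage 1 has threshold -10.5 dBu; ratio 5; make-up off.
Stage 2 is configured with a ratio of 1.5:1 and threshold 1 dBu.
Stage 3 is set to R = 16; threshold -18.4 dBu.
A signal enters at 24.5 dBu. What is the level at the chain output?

Stage 1: 24.5 dBu is 35 dB over -10.5 dBu; at 5:1 that becomes 7 dB over, giving -3.5 dBu.
Stage 2: below threshold (-3.5 ≤ 1); passes unchanged; output -3.5 dBu.
Stage 3: 14.9 dB above -18.4 dBu, reduced 16:1 to 0.93125 dB above → -17.46875 dBu.

-17.46875 dBu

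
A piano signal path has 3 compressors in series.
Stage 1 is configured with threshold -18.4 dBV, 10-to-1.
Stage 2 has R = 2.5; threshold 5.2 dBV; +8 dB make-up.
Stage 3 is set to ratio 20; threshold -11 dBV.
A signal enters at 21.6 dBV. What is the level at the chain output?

Stage 1: 21.6 dBV is 40 dB over -18.4 dBV; at 10:1 that becomes 4 dB over, giving -14.4 dBV.
Stage 2: -14.4 dBV is at or below the 5.2 dBV threshold — no compression; make-up brings it to -6.4 dBV.
Stage 3: overshoot 4.6 dB → 4.6/20 = 0.23 dB → -10.77 dBV.

-10.77 dBV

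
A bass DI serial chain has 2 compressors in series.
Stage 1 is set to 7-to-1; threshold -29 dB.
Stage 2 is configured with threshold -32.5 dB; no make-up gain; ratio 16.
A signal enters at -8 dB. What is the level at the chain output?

-32.09375 dB

Stage 1: overshoot 21 dB → 21/7 = 3 dB → -26 dB.
Stage 2: 6.5 dB above -32.5 dB, reduced 16:1 to 0.40625 dB above → -32.09375 dB.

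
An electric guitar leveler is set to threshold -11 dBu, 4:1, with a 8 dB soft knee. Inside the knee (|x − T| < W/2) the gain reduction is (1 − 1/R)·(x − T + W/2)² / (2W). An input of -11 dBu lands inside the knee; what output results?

-11.75 dBu

x − T + W/2 = -11 − (-11) + 4 = 4.
GR = (1 − 1/4) × 4² / 16 = 0.75 × 16 / 16 = 0.75 dB.
Output = -11 − 0.75 = -11.75 dBu.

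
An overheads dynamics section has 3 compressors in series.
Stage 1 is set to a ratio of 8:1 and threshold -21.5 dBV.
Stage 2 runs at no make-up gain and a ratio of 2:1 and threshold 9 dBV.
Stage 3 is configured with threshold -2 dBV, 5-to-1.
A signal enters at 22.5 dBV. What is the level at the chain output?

-16 dBV

Stage 1: 44 dB above -21.5 dBV, reduced 8:1 to 5.5 dB above → -16 dBV.
Stage 2: below threshold (-16 ≤ 9); passes unchanged; output -16 dBV.
Stage 3: -16 dBV ≤ -2 dBV, so stage 3 doesn't engage; output -16 dBV.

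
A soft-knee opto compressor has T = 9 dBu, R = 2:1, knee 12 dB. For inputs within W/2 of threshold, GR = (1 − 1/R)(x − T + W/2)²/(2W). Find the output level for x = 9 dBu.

x − T + W/2 = 9 − 9 + 6 = 6.
GR = (1 − 1/2) × 6² / 24 = 0.5 × 36 / 24 = 0.75 dB.
Output = 9 − 0.75 = 8.25 dBu.

8.25 dBu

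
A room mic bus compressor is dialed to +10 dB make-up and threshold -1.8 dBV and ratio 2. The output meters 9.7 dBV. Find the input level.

Before make-up, the level was 9.7 − 10 = -0.3 dBV.
Post-compression overshoot = -0.3 − (-1.8) = 1.5 dB.
Before 2:1 compression the overshoot was 1.5 × 2 = 3 dB, so input = -1.8 + 3 = 1.2 dBV.

1.2 dBV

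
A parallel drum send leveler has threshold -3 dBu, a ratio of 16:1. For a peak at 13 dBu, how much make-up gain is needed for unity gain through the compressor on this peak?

15 dB

Without make-up, output = threshold + overshoot/16 = -3 + 1 = -2 dBu.
Gap to target: 15 dB.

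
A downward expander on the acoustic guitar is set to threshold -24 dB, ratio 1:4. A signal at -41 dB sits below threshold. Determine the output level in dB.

Undershoot = (-24) − (-41) = 17 dB.
At 1:4, that expands to 68 dB under threshold.
Output = -24 − 68 = -92 dB.

-92 dB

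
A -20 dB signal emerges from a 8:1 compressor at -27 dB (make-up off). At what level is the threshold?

-28 dB

Let T be the threshold. Output overshoot = (input overshoot)/R, so -27 − T = (-20 − T)/8.
8·(-27 − T) = -20 − T → 7·T = -216 − (-20) = -196.
T = -196/7 = -28 dB.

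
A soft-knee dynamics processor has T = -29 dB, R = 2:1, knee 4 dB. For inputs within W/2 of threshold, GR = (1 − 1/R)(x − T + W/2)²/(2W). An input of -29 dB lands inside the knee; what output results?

x − T + W/2 = -29 − (-29) + 2 = 2.
GR = (1 − 1/2) × 2² / 8 = 0.5 × 4 / 8 = 0.25 dB.
Output = -29 − 0.25 = -29.25 dB.

-29.25 dB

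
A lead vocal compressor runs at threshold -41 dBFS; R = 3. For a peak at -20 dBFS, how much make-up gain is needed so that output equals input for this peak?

Without make-up, output = threshold + overshoot/3 = -41 + 7 = -34 dBFS.
Gap to target: 14 dB.

14 dB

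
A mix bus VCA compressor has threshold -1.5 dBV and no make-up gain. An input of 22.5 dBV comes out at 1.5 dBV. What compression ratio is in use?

Input overshoot = 22.5 − (-1.5) = 24 dB; output overshoot = 1.5 − (-1.5) = 3 dB.
Ratio = 24 / 3 = 8.

8:1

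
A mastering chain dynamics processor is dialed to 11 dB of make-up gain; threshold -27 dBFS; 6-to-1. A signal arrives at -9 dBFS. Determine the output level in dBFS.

Overshoot: -9 − (-27) = 18 dB.
At 6:1 the overshoot is divided by 6, leaving 3 dB above threshold.
So the level is -27 + 3 = -24 dBFS; make-up adds 11 dB, giving -13 dBFS.

-13 dBFS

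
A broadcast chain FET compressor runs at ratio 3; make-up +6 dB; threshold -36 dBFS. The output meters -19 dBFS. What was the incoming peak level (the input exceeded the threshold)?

Remove make-up: -19 − 6 = -25 dBFS.
That's 11 dB above the -36 dBFS threshold.
Undo the ratio: input overshoot = 11 × 3 = 33 dB, giving input = -3 dBFS.

-3 dBFS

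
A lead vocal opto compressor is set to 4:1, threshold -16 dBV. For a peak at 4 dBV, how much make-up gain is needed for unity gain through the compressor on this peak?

15 dB

Without make-up, output = threshold + overshoot/4 = -16 + 5 = -11 dBV.
Gap to target: 15 dB.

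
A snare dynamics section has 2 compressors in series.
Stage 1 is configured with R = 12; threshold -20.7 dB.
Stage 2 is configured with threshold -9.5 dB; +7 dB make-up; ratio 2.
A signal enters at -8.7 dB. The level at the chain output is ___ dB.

Stage 1: -8.7 dB is 12 dB over -20.7 dB; at 12:1 that becomes 1 dB over, giving -19.7 dB.
Stage 2: -19.7 dB ≤ -9.5 dB, so stage 2 doesn't engage; make-up brings it to -12.7 dB.

-12.7 dB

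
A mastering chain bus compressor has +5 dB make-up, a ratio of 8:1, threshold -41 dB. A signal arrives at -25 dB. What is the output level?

The input is 16 dB above the -41 dB threshold.
The 16 dB excess becomes 2 dB after 8:1 reduction.
That puts the output at -39 dB; make-up adds 5 dB, giving -34 dB.

-34 dB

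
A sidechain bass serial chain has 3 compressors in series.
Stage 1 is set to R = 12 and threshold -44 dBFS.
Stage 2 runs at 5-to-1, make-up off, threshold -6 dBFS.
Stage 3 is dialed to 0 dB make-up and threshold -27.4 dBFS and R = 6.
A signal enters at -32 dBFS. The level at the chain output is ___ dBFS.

Stage 1: 12 dB above -44 dBFS, reduced 12:1 to 1 dB above → -43 dBFS.
Stage 2: below threshold (-43 ≤ -6); passes unchanged; output -43 dBFS.
Stage 3: -43 dBFS ≤ -27.4 dBFS, so stage 3 doesn't engage; output -43 dBFS.

-43 dBFS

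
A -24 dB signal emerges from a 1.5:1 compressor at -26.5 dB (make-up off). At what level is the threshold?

Input is 7.5 dB above T (since output overshoot × R = input overshoot: (-26.5 − T)·1.5 = -24 − T gives T = -31.5 dB).
Check: -31.5 + (-24 − (-31.5))/1.5 = -31.5 + 5 = -26.5 dB. ✓

-31.5 dB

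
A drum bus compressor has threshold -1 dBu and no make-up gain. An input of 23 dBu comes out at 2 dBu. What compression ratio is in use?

8:1

Input overshoot = 23 − (-1) = 24 dB; output overshoot = 2 − (-1) = 3 dB.
Ratio = 24 / 3 = 8.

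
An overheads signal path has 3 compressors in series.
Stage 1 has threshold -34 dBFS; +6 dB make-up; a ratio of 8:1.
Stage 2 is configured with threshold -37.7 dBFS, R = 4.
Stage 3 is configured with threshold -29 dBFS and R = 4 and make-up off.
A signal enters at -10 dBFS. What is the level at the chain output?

Stage 1: 24 dB above -34 dBFS, reduced 8:1 to 3 dB above → -31 dBFS; +6 dB make-up → -25 dBFS.
Stage 2: 12.7 dB above -37.7 dBFS, reduced 4:1 to 3.175 dB above → -34.525 dBFS.
Stage 3: -34.525 dBFS is at or below the -29 dBFS threshold — no compression; output -34.525 dBFS.

-34.525 dBFS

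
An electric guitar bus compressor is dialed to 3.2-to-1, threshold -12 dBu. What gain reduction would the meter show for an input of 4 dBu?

11 dB

Overshoot = 4 − (-12) = 16 dB.
At 3.2:1, output sits 16/3.2 = 5 dB above threshold.
GR = overshoot in − overshoot out = 16 − 5 = 11 dB.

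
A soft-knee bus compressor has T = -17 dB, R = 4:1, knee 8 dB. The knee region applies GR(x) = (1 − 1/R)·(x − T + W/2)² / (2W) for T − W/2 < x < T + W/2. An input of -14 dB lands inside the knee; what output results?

-16.296875 dB

x − T + W/2 = -14 − (-17) + 4 = 7.
GR = (1 − 1/4) × 7² / 16 = 0.75 × 49 / 16 = 2.296875 dB.
Output = -14 − 2.296875 = -16.296875 dB.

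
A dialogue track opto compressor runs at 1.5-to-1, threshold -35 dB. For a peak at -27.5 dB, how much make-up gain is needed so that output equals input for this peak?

The peak compresses to -35 + 7.5/1.5 = -30 dB.
To reach -27.5 dB requires -27.5 − (-30) = 2.5 dB of make-up.

2.5 dB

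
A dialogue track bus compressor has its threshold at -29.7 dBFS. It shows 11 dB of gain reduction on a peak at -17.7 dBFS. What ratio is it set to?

12:1

Input overshoot = -17.7 − (-29.7) = 12 dB.
Output overshoot = 12 − 11 = 1 dB.
Ratio = input overshoot / output overshoot = 12 / 1 = 12.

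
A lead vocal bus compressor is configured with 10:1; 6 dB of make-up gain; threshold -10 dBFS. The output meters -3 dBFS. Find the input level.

Before make-up, the level was -3 − 6 = -9 dBFS.
That's 1 dB above the -10 dBFS threshold.
Input overshoot = R × output overshoot = 10 dB → input = -10 + 10 = 0 dBFS.

0 dBFS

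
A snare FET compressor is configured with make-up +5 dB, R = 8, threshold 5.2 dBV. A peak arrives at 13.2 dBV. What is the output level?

The input is 8 dB above the 5.2 dBV threshold.
At 8:1 the overshoot is divided by 8, leaving 1 dB above threshold.
Output = 5.2 + 1 = 6.2 dBV; make-up adds 5 dB, giving 11.2 dBV.

11.2 dBV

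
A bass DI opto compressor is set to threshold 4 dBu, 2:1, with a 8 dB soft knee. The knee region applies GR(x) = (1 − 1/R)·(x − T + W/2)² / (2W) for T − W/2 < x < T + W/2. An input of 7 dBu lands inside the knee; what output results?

5.46875 dBu

x − T + W/2 = 7 − 4 + 4 = 7.
GR = (1 − 1/2) × 7² / 16 = 0.5 × 49 / 16 = 1.53125 dB.
Output = 7 − 1.53125 = 5.46875 dBu.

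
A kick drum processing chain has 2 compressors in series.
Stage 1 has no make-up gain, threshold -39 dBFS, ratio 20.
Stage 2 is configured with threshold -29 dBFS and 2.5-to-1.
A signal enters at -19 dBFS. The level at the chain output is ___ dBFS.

Stage 1: 20 dB above -39 dBFS, reduced 20:1 to 1 dB above → -38 dBFS.
Stage 2: below threshold (-38 ≤ -29); passes unchanged; output -38 dBFS.

-38 dBFS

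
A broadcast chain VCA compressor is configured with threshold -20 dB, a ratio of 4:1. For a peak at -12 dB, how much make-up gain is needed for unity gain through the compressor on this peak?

Without make-up, output = threshold + overshoot/4 = -20 + 2 = -18 dB.
Gap to target: 6 dB.

6 dB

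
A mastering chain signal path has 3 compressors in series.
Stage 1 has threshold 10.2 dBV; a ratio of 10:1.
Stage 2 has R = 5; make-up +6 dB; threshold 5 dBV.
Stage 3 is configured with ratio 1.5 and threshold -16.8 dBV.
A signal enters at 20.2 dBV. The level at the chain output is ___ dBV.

2.56 dBV

Stage 1: 10 dB above 10.2 dBV, reduced 10:1 to 1 dB above → 11.2 dBV.
Stage 2: 6.2 dB above 5 dBV, reduced 5:1 to 1.24 dB above → 6.24 dBV; +6 dB make-up → 12.24 dBV.
Stage 3: 29.04 dB above -16.8 dBV, reduced 1.5:1 to 19.36 dB above → 2.56 dBV.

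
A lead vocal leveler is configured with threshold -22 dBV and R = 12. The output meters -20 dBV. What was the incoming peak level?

Post-compression overshoot = -20 − (-22) = 2 dB.
Undo the ratio: input overshoot = 2 × 12 = 24 dB, giving input = 2 dBV.

2 dBV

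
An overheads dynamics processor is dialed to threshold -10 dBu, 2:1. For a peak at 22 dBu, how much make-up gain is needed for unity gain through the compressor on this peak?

16 dB

Without make-up, output = threshold + overshoot/2 = -10 + 16 = 6 dBu.
Gap to target: 16 dB.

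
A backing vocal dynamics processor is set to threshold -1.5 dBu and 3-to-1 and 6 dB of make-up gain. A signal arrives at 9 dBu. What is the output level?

8 dBu

Overshoot: 9 − (-1.5) = 10.5 dB.
At 3:1 the overshoot is divided by 3, leaving 3.5 dB above threshold.
Output = -1.5 + 3.5 = 2 dBu; make-up adds 6 dB, giving 8 dBu.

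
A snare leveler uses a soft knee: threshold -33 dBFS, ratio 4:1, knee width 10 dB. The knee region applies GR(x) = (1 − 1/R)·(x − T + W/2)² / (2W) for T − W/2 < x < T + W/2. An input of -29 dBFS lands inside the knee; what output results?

x − T + W/2 = -29 − (-33) + 5 = 9.
GR = (1 − 1/4) × 9² / 20 = 0.75 × 81 / 20 = 3.0375 dB.
Output = -29 − 3.0375 = -32.0375 dBFS.

-32.0375 dBFS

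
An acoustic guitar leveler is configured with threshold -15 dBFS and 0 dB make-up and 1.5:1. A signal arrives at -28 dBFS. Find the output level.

-28 dBFS

-28 dBFS is 13 dB below the -15 dBFS threshold, so no gain reduction is applied.
Output = input = -28 dBFS.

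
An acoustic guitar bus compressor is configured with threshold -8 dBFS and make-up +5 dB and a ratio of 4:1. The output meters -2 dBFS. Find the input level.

Stripping the +5 dB make-up gives -7 dBFS at the gain stage.
Post-compression overshoot = -7 − (-8) = 1 dB.
Before 4:1 compression the overshoot was 1 × 4 = 4 dB, so input = -8 + 4 = -4 dBFS.

-4 dBFS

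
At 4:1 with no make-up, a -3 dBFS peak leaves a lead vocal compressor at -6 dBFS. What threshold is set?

-7 dBFS

Gain reduction = -3 − (-6) = 3 dB; output overshoot = GR / (R − 1) = 3 / 3 = 1 dB.
Threshold = output − output overshoot = -6 − 1 = -7 dBFS.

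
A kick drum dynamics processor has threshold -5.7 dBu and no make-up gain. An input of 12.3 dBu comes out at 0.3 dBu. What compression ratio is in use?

3:1

Input overshoot = 12.3 − (-5.7) = 18 dB; output overshoot = 0.3 − (-5.7) = 6 dB.
Ratio = 18 / 6 = 3.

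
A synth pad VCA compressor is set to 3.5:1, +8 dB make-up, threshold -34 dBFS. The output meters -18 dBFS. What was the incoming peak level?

Remove make-up: -18 − 8 = -26 dBFS.
That's 8 dB above the -34 dBFS threshold.
Input overshoot = R × output overshoot = 28 dB → input = -34 + 28 = -6 dBFS.

-6 dBFS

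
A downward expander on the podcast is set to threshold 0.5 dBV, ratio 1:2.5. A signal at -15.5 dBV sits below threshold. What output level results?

Below threshold, a 1:2.5 expander applies gain = (2.5−1)×(T − x) of attenuation.
(2.5−1) × 16 = 24 dB, so output = -15.5 − 24 = -39.5 dBV.

-39.5 dBV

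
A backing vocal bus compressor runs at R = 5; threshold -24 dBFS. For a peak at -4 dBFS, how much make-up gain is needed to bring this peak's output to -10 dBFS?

The peak compresses to -24 + 20/5 = -20 dBFS.
To reach -10 dBFS requires -10 − (-20) = 10 dB of make-up.

10 dB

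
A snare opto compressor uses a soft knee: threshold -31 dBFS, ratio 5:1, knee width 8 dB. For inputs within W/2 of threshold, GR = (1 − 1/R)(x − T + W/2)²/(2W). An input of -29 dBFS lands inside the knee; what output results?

-30.8 dBFS

x − T + W/2 = -29 − (-31) + 4 = 6.
GR = (1 − 1/5) × 6² / 16 = 0.8 × 36 / 16 = 1.8 dB.
Output = -29 − 1.8 = -30.8 dBFS.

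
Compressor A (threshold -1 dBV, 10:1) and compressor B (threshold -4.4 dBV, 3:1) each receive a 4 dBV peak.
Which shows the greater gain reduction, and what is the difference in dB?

A: GR = 5 − 5/10 = 4.5 dB.
B: GR = 8.4 − 8.4/3 = 5.6 dB.
B applies 1.1 dB more gain reduction.

B, by 1.1 dB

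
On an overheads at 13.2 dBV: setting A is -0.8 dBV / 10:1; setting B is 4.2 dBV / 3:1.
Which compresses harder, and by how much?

A, by 6.6 dB

A: GR = 14 − 14/10 = 12.6 dB.
B: GR = 9 − 9/3 = 6 dB.
A reduces 6.6 dB more.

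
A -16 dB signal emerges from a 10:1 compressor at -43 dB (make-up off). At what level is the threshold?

Let T be the threshold. Output overshoot = (input overshoot)/R, so -43 − T = (-16 − T)/10.
10·(-43 − T) = -16 − T → 9·T = -430 − (-16) = -414.
T = -414/9 = -46 dB.

-46 dB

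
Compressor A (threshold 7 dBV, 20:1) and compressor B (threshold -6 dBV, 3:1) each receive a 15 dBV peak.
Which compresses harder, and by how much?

B, by 6.4 dB

A: GR = 8 − 8/20 = 7.6 dB.
B: GR = 21 − 21/3 = 14 dB.
B reduces 6.4 dB more.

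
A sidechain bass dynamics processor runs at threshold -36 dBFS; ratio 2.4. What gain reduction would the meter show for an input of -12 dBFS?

14 dB

-12 dBFS exceeds the threshold by 24 dB.
A 2.4:1 ratio leaves 10 dB of that excess.
So the signal is attenuated by 24 − 10 = 14 dB.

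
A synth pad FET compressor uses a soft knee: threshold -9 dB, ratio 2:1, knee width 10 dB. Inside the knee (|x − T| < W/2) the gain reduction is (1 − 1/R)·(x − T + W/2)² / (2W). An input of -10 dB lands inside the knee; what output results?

-10.4 dB

x − T + W/2 = -10 − (-9) + 5 = 4.
GR = (1 − 1/2) × 4² / 20 = 0.5 × 16 / 20 = 0.4 dB.
Output = -10 − 0.4 = -10.4 dB.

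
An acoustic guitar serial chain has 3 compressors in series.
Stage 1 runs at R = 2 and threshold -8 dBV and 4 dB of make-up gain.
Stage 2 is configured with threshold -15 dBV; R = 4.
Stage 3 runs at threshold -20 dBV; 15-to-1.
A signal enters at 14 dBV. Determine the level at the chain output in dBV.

Stage 1: 22 dB above -8 dBV, reduced 2:1 to 11 dB above → 3 dBV; +4 dB make-up → 7 dBV.
Stage 2: 7 dBV is 22 dB over -15 dBV; at 4:1 that becomes 5.5 dB over, giving -9.5 dBV.
Stage 3: overshoot 10.5 dB → 10.5/15 = 0.7 dB → -19.3 dBV.

-19.3 dBV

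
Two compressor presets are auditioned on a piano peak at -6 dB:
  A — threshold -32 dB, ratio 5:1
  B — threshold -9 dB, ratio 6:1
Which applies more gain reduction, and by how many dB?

A, by 18.3 dB

A: GR = 26 − 26/5 = 20.8 dB.
B: GR = 3 − 3/6 = 2.5 dB.
Difference: 18.3 dB in favour of A.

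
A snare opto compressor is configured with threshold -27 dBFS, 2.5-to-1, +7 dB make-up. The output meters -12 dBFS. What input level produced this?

Stripping the +7 dB make-up gives -19 dBFS at the gain stage.
The compressed level sits -19 − (-27) = 8 dB over threshold.
Before 2.5:1 compression the overshoot was 8 × 2.5 = 20 dB, so input = -27 + 20 = -7 dBFS.

-7 dBFS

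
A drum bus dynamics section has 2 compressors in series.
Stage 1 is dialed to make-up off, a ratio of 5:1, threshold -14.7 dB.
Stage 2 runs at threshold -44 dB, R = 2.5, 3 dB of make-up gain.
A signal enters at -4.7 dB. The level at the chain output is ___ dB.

-28.48 dB

Stage 1: -4.7 dB is 10 dB over -14.7 dB; at 5:1 that becomes 2 dB over, giving -12.7 dB.
Stage 2: overshoot 31.3 dB → 31.3/2.5 = 12.52 dB → -31.48 dB; +3 dB make-up → -28.48 dB.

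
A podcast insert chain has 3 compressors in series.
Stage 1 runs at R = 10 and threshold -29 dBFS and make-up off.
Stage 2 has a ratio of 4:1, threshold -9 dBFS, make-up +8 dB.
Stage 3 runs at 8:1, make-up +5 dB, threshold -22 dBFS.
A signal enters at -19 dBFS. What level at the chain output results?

-16.75 dBFS

Stage 1: overshoot 10 dB → 10/10 = 1 dB → -28 dBFS.
Stage 2: -28 dBFS ≤ -9 dBFS, so stage 2 doesn't engage; make-up brings it to -20 dBFS.
Stage 3: overshoot 2 dB → 2/8 = 0.25 dB → -21.75 dBFS; +5 dB make-up → -16.75 dBFS.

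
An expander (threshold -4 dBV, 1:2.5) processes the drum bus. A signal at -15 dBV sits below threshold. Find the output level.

Undershoot = (-4) − (-15) = 11 dB.
At 1:2.5, that expands to 27.5 dB under threshold.
Output = -4 − 27.5 = -31.5 dBV.

-31.5 dBV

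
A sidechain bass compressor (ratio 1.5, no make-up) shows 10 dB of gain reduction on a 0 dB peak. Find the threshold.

Let T be the threshold. Output overshoot = (input overshoot)/R, so -10 − T = (0 − T)/1.5.
1.5·(-10 − T) = 0 − T → 0.5·T = -15 − 0 = -15.
T = -15/0.5 = -30 dB.

-30 dB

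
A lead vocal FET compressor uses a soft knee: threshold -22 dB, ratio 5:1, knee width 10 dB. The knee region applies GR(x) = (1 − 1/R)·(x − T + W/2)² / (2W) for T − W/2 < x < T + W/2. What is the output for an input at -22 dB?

x − T + W/2 = -22 − (-22) + 5 = 5.
GR = (1 − 1/5) × 5² / 20 = 0.8 × 25 / 20 = 1 dB.
Output = -22 − 1 = -23 dB.

-23 dB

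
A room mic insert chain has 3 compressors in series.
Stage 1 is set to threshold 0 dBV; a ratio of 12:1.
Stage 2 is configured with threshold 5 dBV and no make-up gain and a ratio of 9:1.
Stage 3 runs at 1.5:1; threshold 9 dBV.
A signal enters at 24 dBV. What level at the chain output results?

Stage 1: 24 dB above 0 dBV, reduced 12:1 to 2 dB above → 2 dBV.
Stage 2: below threshold (2 ≤ 5); passes unchanged; output 2 dBV.
Stage 3: 2 dBV ≤ 9 dBV, so stage 3 doesn't engage; output 2 dBV.

2 dBV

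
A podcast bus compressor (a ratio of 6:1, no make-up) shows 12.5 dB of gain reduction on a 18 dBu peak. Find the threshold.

3 dBu

Gain reduction = 18 − 5.5 = 12.5 dB; output overshoot = GR / (R − 1) = 12.5 / 5 = 2.5 dB.
Threshold = output − output overshoot = 5.5 − 2.5 = 3 dBu.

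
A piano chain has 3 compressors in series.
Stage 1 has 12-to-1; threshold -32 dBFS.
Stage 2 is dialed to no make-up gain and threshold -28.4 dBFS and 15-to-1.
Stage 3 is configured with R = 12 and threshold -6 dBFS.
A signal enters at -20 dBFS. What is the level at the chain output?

-31 dBFS

Stage 1: 12 dB above -32 dBFS, reduced 12:1 to 1 dB above → -31 dBFS.
Stage 2: -31 dBFS ≤ -28.4 dBFS, so stage 2 doesn't engage; output -31 dBFS.
Stage 3: -31 dBFS is at or below the -6 dBFS threshold — no compression; output -31 dBFS.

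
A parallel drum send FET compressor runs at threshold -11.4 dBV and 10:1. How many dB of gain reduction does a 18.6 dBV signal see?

The signal is 30 dB above threshold.
After 10:1 compression the overshoot becomes 30/10 = 3 dB.
So the signal is attenuated by 30 − 3 = 27 dB.

27 dB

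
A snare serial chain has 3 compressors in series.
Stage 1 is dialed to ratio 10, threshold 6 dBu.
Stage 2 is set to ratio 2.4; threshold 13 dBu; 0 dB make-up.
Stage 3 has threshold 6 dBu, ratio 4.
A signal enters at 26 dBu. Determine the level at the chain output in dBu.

Stage 1: 26 dBu is 20 dB over 6 dBu; at 10:1 that becomes 2 dB over, giving 8 dBu.
Stage 2: 8 dBu ≤ 13 dBu, so stage 2 doesn't engage; output 8 dBu.
Stage 3: 8 dBu is 2 dB over 6 dBu; at 4:1 that becomes 0.5 dB over, giving 6.5 dBu.

6.5 dBu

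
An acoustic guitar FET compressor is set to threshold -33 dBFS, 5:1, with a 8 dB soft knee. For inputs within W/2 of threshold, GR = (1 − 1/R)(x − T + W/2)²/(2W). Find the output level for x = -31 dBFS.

x − T + W/2 = -31 − (-33) + 4 = 6.
GR = (1 − 1/5) × 6² / 16 = 0.8 × 36 / 16 = 1.8 dB.
Output = -31 − 1.8 = -32.8 dBFS.

-32.8 dBFS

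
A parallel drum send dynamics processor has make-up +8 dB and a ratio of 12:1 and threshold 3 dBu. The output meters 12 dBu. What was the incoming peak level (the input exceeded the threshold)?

Remove make-up: 12 − 8 = 4 dBu.
Post-compression overshoot = 4 − 3 = 1 dB.
Input overshoot = R × output overshoot = 12 dB → input = 3 + 12 = 15 dBu.

15 dBu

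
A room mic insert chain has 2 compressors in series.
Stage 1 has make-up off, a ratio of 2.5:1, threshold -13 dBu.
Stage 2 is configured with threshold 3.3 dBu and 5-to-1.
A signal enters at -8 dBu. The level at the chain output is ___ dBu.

Stage 1: 5 dB above -13 dBu, reduced 2.5:1 to 2 dB above → -11 dBu.
Stage 2: -11 dBu ≤ 3.3 dBu, so stage 2 doesn't engage; output -11 dBu.

-11 dBu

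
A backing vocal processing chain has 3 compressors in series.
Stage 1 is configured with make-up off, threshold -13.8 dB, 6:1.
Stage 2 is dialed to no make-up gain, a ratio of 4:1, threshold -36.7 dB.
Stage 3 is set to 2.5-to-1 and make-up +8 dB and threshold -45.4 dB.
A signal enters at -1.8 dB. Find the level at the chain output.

-31.43 dB

Stage 1: overshoot 12 dB → 12/6 = 2 dB → -11.8 dB.
Stage 2: 24.9 dB above -36.7 dB, reduced 4:1 to 6.225 dB above → -30.475 dB.
Stage 3: 14.925 dB above -45.4 dB, reduced 2.5:1 to 5.97 dB above → -39.43 dB; +8 dB make-up → -31.43 dB.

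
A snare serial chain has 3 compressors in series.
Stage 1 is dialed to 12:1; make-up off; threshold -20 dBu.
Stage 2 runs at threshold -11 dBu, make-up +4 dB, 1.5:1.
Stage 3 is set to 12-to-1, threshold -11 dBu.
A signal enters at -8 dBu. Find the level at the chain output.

-15 dBu

Stage 1: 12 dB above -20 dBu, reduced 12:1 to 1 dB above → -19 dBu.
Stage 2: below threshold (-19 ≤ -11); passes unchanged; make-up brings it to -15 dBu.
Stage 3: below threshold (-15 ≤ -11); passes unchanged; output -15 dBu.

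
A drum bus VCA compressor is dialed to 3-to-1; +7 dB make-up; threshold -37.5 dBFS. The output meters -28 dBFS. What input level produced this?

-30 dBFS

Before make-up, the level was -28 − 7 = -35 dBFS.
That's 2.5 dB above the -37.5 dBFS threshold.
Before 3:1 compression the overshoot was 2.5 × 3 = 7.5 dB, so input = -37.5 + 7.5 = -30 dBFS.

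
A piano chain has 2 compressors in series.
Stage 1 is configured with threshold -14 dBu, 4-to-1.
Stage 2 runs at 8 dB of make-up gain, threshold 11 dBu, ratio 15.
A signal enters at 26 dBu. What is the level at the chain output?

Stage 1: 40 dB above -14 dBu, reduced 4:1 to 10 dB above → -4 dBu.
Stage 2: -4 dBu is at or below the 11 dBu threshold — no compression; make-up brings it to 4 dBu.

4 dBu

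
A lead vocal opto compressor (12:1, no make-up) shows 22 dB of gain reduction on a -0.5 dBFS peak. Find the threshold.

Gain reduction = -0.5 − (-22.5) = 22 dB; output overshoot = GR / (R − 1) = 22 / 11 = 2 dB.
Threshold = output − output overshoot = -22.5 − 2 = -24.5 dBFS.

-24.5 dBFS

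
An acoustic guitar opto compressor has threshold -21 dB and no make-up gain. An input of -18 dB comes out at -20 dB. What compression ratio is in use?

Input overshoot = -18 − (-21) = 3 dB; output overshoot = -20 − (-21) = 1 dB.
Ratio = 3 / 1 = 3.

3:1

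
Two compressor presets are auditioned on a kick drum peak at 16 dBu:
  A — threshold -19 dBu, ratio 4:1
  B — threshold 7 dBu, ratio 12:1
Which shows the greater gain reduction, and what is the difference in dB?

A: GR = 35 − 35/4 = 26.25 dB.
B: GR = 9 − 9/12 = 8.25 dB.
Difference: 18 dB in favour of A.

A, by 18 dB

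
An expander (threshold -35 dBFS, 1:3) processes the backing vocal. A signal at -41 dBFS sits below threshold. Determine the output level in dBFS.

The input is 6 dB below the -35 dBFS threshold.
A 1:3 expander multiplies undershoot by 3: 6 × 3 = 18 dB below threshold.
Output = -35 − 18 = -53 dBFS.

-53 dBFS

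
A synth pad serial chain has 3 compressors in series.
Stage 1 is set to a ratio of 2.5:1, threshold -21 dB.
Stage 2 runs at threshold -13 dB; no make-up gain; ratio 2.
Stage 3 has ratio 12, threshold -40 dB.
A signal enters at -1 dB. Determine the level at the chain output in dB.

Stage 1: 20 dB above -21 dB, reduced 2.5:1 to 8 dB above → -13 dB.
Stage 2: -13 dB is at or below the -13 dB threshold — no compression; output -13 dB.
Stage 3: -13 dB is 27 dB over -40 dB; at 12:1 that becomes 2.25 dB over, giving -37.75 dB.

-37.75 dB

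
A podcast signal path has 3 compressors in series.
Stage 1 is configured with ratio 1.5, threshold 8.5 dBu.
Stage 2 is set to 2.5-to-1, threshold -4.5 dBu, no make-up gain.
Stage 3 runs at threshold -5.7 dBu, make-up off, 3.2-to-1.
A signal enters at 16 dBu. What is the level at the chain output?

Stage 1: 16 dBu is 7.5 dB over 8.5 dBu; at 1.5:1 that becomes 5 dB over, giving 13.5 dBu.
Stage 2: 18 dB above -4.5 dBu, reduced 2.5:1 to 7.2 dB above → 2.7 dBu.
Stage 3: overshoot 8.4 dB → 8.4/3.2 = 2.625 dB → -3.075 dBu.

-3.075 dBu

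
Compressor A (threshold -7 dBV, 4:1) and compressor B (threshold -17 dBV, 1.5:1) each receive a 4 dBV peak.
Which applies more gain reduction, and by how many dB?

A, by 1.25 dB

A: GR = 11 − 11/4 = 8.25 dB.
B: GR = 21 − 21/1.5 = 7 dB.
A reduces 1.25 dB more.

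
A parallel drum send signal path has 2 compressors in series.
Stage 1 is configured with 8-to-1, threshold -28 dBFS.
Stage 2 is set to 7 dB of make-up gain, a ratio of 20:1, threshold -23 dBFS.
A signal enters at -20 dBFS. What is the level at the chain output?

-20 dBFS

Stage 1: 8 dB above -28 dBFS, reduced 8:1 to 1 dB above → -27 dBFS.
Stage 2: below threshold (-27 ≤ -23); passes unchanged; make-up brings it to -20 dBFS.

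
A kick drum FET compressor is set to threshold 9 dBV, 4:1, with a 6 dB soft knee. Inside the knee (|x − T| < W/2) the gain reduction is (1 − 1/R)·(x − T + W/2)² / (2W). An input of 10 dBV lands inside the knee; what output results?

9 dBV

x − T + W/2 = 10 − 9 + 3 = 4.
GR = (1 − 1/4) × 4² / 12 = 0.75 × 16 / 12 = 1 dB.
Output = 10 − 1 = 9 dBV.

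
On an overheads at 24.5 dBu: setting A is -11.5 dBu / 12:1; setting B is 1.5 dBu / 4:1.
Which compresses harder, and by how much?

A: GR = 36 − 36/12 = 33 dB.
B: GR = 23 − 23/4 = 17.25 dB.
A applies 15.75 dB more gain reduction.

A, by 15.75 dB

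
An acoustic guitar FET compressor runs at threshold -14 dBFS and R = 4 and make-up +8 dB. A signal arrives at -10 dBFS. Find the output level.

Overshoot: -10 − (-14) = 4 dB.
The 4 dB excess becomes 1 dB after 4:1 reduction.
So the level is -14 + 1 = -13 dBFS; make-up adds 8 dB, giving -5 dBFS.

-5 dBFS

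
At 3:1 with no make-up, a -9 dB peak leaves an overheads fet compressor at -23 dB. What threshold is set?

Input is 21 dB above T (since output overshoot × R = input overshoot: (-23 − T)·3 = -9 − T gives T = -30 dB).
Check: -30 + (-9 − (-30))/3 = -30 + 7 = -23 dB. ✓

-30 dB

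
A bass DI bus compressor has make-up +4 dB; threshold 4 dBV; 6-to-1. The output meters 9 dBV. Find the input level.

10 dBV

Before make-up, the level was 9 − 4 = 5 dBV.
The compressed level sits 5 − 4 = 1 dB over threshold.
Input overshoot = R × output overshoot = 6 dB → input = 4 + 6 = 10 dBV.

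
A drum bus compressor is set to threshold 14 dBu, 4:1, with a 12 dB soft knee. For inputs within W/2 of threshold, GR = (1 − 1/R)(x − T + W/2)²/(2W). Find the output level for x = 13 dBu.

x − T + W/2 = 13 − 14 + 6 = 5.
GR = (1 − 1/4) × 5² / 24 = 0.75 × 25 / 24 = 0.78125 dB.
Output = 13 − 0.78125 = 12.21875 dBu.

12.21875 dBu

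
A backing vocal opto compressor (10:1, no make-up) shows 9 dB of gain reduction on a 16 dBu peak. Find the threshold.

6 dBu

Let T be the threshold. Output overshoot = (input overshoot)/R, so 7 − T = (16 − T)/10.
10·(7 − T) = 16 − T → 9·T = 70 − 16 = 54.
T = 54/9 = 6 dBu.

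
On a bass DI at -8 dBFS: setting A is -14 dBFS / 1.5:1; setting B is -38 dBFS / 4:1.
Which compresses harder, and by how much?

B, by 20.5 dB

A: overshoot 6 dB → output overshoot 4 dB → GR 2 dB.
B: overshoot 30 dB → output overshoot 7.5 dB → GR 22.5 dB.
B reduces 20.5 dB more.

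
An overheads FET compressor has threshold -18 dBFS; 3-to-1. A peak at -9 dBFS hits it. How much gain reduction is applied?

-9 dBFS exceeds the threshold by 9 dB.
A 3:1 ratio leaves 3 dB of that excess.
GR = overshoot in − overshoot out = 9 − 3 = 6 dB.

6 dB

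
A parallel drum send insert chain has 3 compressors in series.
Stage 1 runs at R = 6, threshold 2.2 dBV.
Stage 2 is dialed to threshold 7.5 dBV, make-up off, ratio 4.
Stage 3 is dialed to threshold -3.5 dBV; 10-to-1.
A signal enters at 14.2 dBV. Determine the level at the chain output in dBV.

-2.73 dBV

Stage 1: overshoot 12 dB → 12/6 = 2 dB → 4.2 dBV.
Stage 2: below threshold (4.2 ≤ 7.5); passes unchanged; output 4.2 dBV.
Stage 3: 4.2 dBV is 7.7 dB over -3.5 dBV; at 10:1 that becomes 0.77 dB over, giving -2.73 dBV.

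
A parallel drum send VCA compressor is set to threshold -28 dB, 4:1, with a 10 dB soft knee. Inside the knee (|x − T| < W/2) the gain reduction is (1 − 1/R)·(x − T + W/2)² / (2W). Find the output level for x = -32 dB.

x − T + W/2 = -32 − (-28) + 5 = 1.
GR = (1 − 1/4) × 1² / 20 = 0.75 × 1 / 20 = 0.0375 dB.
Output = -32 − 0.0375 = -32.0375 dB.

-32.0375 dB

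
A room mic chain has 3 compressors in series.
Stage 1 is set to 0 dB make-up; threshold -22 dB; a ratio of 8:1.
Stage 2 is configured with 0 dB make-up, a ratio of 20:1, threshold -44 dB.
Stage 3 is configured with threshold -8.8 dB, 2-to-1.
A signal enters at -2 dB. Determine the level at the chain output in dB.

-42.775 dB

Stage 1: overshoot 20 dB → 20/8 = 2.5 dB → -19.5 dB.
Stage 2: overshoot 24.5 dB → 24.5/20 = 1.225 dB → -42.775 dB.
Stage 3: -42.775 dB ≤ -8.8 dB, so stage 3 doesn't engage; output -42.775 dB.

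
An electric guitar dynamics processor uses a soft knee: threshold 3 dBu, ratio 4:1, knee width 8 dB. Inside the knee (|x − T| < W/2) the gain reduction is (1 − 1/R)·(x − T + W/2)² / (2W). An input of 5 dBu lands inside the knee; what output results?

3.3125 dBu

x − T + W/2 = 5 − 3 + 4 = 6.
GR = (1 − 1/4) × 6² / 16 = 0.75 × 36 / 16 = 1.6875 dB.
Output = 5 − 1.6875 = 3.3125 dBu.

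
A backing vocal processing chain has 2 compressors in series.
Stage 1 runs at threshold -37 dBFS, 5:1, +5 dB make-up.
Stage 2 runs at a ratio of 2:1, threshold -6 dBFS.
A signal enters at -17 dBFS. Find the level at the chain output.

-28 dBFS

Stage 1: overshoot 20 dB → 20/5 = 4 dB → -33 dBFS; +5 dB make-up → -28 dBFS.
Stage 2: below threshold (-28 ≤ -6); passes unchanged; output -28 dBFS.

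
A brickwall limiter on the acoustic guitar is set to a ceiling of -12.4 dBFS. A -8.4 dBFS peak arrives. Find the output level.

A brickwall limiter is an ∞:1 compressor: any input above the ceiling is clamped to -12.4 dBFS.

-12.4 dBFS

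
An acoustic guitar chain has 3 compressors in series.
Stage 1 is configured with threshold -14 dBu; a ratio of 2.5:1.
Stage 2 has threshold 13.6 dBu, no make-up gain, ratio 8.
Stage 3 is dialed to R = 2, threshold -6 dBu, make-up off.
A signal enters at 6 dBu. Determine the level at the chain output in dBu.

Stage 1: 6 dBu is 20 dB over -14 dBu; at 2.5:1 that becomes 8 dB over, giving -6 dBu.
Stage 2: below threshold (-6 ≤ 13.6); passes unchanged; output -6 dBu.
Stage 3: below threshold (-6 ≤ -6); passes unchanged; output -6 dBu.

-6 dBu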